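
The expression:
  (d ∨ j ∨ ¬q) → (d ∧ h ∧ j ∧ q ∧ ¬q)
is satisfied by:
  {q: True, d: False, j: False}


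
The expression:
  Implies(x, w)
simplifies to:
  w | ~x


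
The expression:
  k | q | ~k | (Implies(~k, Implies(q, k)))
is always true.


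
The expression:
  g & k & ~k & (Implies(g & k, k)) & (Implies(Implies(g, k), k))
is never true.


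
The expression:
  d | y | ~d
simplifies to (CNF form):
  True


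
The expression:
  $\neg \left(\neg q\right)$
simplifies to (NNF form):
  $q$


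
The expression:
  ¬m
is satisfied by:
  {m: False}


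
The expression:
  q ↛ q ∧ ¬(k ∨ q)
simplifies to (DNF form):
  False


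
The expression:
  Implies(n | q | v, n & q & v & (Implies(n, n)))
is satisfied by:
  {v: False, q: False, n: False}
  {n: True, q: True, v: True}


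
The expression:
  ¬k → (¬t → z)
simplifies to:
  k ∨ t ∨ z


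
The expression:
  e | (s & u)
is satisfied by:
  {u: True, e: True, s: True}
  {u: True, e: True, s: False}
  {e: True, s: True, u: False}
  {e: True, s: False, u: False}
  {u: True, s: True, e: False}


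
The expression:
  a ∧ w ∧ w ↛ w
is never true.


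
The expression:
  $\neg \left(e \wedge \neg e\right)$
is always true.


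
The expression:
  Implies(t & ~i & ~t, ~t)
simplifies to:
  True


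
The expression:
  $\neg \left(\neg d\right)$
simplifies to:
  $d$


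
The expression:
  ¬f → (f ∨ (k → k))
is always true.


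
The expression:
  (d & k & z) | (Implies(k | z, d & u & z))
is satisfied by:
  {u: True, d: True, z: False, k: False}
  {u: True, d: False, z: False, k: False}
  {d: True, k: False, u: False, z: False}
  {k: False, d: False, u: False, z: False}
  {z: True, u: True, d: True, k: False}
  {k: True, z: True, u: True, d: True}
  {k: True, z: True, u: False, d: True}


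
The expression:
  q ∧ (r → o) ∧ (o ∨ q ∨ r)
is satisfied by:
  {o: True, q: True, r: False}
  {q: True, r: False, o: False}
  {r: True, o: True, q: True}


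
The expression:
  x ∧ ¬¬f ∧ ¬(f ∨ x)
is never true.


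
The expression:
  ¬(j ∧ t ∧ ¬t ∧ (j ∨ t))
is always true.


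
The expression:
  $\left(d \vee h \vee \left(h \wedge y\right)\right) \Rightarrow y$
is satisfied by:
  {y: True, d: False, h: False}
  {y: True, h: True, d: False}
  {y: True, d: True, h: False}
  {y: True, h: True, d: True}
  {h: False, d: False, y: False}


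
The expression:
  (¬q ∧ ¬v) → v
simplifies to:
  q ∨ v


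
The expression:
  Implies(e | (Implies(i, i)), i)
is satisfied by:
  {i: True}


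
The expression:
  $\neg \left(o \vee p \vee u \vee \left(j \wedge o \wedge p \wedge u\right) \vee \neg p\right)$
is never true.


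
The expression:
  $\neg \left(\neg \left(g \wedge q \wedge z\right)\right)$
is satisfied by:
  {z: True, g: True, q: True}


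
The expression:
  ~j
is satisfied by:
  {j: False}


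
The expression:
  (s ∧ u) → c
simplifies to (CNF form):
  c ∨ ¬s ∨ ¬u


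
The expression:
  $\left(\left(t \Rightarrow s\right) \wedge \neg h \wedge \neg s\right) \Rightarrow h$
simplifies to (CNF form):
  $h \vee s \vee t$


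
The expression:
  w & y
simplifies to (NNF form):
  w & y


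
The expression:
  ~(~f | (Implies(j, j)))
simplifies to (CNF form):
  False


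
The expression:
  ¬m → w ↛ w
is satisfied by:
  {m: True}


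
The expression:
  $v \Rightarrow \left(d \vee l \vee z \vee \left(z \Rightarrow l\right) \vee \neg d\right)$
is always true.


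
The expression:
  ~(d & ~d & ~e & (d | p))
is always true.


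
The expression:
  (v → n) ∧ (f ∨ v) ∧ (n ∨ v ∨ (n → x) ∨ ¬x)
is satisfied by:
  {f: True, n: True, v: False}
  {f: True, n: False, v: False}
  {v: True, f: True, n: True}
  {v: True, n: True, f: False}


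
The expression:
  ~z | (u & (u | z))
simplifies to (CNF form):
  u | ~z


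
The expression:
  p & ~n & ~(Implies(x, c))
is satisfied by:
  {p: True, x: True, n: False, c: False}


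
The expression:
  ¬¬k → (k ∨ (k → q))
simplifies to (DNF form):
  True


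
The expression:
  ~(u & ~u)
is always true.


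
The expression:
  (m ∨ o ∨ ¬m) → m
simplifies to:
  m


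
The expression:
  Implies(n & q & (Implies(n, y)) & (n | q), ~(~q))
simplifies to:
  True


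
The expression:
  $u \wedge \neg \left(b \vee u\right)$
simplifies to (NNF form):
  $\text{False}$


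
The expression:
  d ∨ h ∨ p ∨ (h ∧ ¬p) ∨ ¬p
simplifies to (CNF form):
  True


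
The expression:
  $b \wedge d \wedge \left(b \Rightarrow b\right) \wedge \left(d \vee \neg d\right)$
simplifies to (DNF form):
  $b \wedge d$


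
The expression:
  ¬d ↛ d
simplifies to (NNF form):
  True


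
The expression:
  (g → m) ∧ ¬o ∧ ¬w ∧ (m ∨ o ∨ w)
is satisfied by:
  {m: True, o: False, w: False}


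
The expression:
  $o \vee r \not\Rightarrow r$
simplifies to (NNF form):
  $o$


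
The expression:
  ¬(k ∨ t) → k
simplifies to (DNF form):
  k ∨ t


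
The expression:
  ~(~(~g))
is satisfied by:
  {g: False}


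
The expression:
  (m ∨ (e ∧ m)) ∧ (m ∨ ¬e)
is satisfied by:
  {m: True}


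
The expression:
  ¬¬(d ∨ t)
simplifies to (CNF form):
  d ∨ t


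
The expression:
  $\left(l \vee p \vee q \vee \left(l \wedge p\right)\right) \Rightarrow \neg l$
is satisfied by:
  {l: False}


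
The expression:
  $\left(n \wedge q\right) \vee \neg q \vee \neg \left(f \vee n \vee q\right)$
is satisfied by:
  {n: True, q: False}
  {q: False, n: False}
  {q: True, n: True}


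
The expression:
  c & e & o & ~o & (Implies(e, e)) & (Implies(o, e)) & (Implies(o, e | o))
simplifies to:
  False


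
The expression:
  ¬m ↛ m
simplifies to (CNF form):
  True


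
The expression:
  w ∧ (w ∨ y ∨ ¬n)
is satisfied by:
  {w: True}


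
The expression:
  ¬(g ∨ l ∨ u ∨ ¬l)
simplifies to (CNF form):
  False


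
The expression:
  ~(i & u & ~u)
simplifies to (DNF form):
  True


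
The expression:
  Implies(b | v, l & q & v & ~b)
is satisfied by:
  {q: True, l: True, v: False, b: False}
  {q: True, l: False, v: False, b: False}
  {l: True, q: False, v: False, b: False}
  {q: False, l: False, v: False, b: False}
  {q: True, v: True, l: True, b: False}


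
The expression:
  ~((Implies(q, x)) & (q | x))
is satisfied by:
  {x: False}


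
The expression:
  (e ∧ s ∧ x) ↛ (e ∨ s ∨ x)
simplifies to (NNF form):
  False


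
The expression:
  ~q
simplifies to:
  ~q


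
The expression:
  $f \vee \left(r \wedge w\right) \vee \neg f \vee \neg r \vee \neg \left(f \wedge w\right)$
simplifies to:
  $\text{True}$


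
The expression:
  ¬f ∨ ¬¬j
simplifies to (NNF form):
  j ∨ ¬f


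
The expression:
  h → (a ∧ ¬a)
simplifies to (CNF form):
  ¬h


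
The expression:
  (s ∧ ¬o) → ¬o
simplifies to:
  True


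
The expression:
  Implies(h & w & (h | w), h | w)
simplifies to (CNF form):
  True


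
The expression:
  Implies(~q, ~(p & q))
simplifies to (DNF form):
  True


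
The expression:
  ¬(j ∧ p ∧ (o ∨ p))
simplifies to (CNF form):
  ¬j ∨ ¬p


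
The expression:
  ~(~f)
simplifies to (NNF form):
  f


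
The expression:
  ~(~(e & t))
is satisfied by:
  {t: True, e: True}


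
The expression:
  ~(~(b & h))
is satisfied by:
  {h: True, b: True}


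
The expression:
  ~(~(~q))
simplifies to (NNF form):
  ~q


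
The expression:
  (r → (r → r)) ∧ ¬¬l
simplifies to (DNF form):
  l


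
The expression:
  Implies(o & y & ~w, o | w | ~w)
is always true.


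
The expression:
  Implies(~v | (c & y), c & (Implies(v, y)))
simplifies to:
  c | v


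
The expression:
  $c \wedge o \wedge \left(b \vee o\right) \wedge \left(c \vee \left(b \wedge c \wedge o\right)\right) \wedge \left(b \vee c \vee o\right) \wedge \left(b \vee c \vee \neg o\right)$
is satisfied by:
  {c: True, o: True}


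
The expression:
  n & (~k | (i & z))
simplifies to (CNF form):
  n & (i | ~k) & (z | ~k)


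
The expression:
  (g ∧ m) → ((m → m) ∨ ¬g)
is always true.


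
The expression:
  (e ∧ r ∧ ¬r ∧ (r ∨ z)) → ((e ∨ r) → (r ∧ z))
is always true.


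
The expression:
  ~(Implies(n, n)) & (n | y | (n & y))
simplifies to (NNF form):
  False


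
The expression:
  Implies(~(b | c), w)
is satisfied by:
  {b: True, c: True, w: True}
  {b: True, c: True, w: False}
  {b: True, w: True, c: False}
  {b: True, w: False, c: False}
  {c: True, w: True, b: False}
  {c: True, w: False, b: False}
  {w: True, c: False, b: False}


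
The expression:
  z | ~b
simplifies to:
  z | ~b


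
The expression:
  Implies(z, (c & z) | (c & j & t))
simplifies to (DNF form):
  c | ~z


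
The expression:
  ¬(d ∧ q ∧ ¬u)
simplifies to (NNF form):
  u ∨ ¬d ∨ ¬q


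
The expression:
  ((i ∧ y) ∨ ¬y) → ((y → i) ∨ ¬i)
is always true.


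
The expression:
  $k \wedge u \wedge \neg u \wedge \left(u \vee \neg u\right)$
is never true.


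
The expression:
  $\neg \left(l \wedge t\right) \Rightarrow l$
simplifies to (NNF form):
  $l$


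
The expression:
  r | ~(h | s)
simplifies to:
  r | (~h & ~s)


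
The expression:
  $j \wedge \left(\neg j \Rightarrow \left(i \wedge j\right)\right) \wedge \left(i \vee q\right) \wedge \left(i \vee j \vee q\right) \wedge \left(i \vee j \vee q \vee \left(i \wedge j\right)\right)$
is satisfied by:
  {j: True, i: True, q: True}
  {j: True, i: True, q: False}
  {j: True, q: True, i: False}


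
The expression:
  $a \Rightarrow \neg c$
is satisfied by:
  {c: False, a: False}
  {a: True, c: False}
  {c: True, a: False}


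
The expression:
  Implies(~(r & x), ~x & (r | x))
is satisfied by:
  {r: True}


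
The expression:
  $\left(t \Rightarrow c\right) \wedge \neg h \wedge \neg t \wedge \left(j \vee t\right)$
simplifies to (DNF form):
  $j \wedge \neg h \wedge \neg t$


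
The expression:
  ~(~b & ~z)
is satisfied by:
  {b: True, z: True}
  {b: True, z: False}
  {z: True, b: False}


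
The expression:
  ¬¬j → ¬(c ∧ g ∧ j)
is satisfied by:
  {g: False, c: False, j: False}
  {j: True, g: False, c: False}
  {c: True, g: False, j: False}
  {j: True, c: True, g: False}
  {g: True, j: False, c: False}
  {j: True, g: True, c: False}
  {c: True, g: True, j: False}


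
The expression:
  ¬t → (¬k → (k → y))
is always true.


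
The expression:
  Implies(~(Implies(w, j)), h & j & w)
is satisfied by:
  {j: True, w: False}
  {w: False, j: False}
  {w: True, j: True}


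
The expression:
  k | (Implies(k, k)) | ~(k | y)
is always true.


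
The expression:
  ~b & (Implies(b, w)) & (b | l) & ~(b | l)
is never true.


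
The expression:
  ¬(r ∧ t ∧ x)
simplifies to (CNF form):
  ¬r ∨ ¬t ∨ ¬x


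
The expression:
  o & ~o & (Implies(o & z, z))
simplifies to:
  False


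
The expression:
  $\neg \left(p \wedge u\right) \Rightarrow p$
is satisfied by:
  {p: True}


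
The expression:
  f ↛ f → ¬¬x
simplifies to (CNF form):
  True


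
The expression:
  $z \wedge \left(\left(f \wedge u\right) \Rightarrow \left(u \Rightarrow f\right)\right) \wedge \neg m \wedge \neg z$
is never true.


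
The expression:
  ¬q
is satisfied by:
  {q: False}


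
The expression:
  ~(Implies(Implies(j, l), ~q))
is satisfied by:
  {l: True, q: True, j: False}
  {q: True, j: False, l: False}
  {j: True, l: True, q: True}


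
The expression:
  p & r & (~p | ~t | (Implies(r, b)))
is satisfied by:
  {r: True, p: True, b: True, t: False}
  {r: True, p: True, t: False, b: False}
  {r: True, p: True, b: True, t: True}


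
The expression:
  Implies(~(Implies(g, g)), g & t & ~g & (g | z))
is always true.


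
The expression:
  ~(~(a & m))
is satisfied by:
  {a: True, m: True}


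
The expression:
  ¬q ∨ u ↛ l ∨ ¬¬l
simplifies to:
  l ∨ u ∨ ¬q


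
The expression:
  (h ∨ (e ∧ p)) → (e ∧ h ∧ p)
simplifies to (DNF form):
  (¬e ∧ ¬h) ∨ (¬h ∧ ¬p) ∨ (e ∧ h ∧ p)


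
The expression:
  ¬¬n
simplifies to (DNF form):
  n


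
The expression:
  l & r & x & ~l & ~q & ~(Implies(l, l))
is never true.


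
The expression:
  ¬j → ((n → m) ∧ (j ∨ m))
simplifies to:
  j ∨ m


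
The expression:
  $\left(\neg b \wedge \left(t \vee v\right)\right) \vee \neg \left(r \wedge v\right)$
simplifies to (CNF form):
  $\neg b \vee \neg r \vee \neg v$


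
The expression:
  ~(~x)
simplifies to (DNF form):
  x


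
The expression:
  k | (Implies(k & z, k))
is always true.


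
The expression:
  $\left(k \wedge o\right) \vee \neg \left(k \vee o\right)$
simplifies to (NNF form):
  $\left(k \wedge o\right) \vee \left(\neg k \wedge \neg o\right)$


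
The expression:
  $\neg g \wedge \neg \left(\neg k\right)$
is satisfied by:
  {k: True, g: False}


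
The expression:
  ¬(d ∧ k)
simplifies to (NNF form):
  ¬d ∨ ¬k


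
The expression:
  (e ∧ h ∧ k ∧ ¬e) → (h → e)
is always true.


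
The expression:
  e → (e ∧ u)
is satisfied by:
  {u: True, e: False}
  {e: False, u: False}
  {e: True, u: True}


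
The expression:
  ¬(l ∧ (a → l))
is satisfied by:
  {l: False}


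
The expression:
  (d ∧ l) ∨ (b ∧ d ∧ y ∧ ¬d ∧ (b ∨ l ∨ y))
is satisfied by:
  {d: True, l: True}


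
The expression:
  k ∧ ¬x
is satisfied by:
  {k: True, x: False}


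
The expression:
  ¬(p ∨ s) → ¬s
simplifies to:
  True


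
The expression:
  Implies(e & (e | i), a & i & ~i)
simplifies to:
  ~e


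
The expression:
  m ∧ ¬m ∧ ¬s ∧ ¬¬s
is never true.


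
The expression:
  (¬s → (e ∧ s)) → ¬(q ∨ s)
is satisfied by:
  {s: False}


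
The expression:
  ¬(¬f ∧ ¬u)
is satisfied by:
  {u: True, f: True}
  {u: True, f: False}
  {f: True, u: False}


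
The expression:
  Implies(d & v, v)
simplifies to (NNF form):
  True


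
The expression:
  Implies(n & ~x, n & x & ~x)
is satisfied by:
  {x: True, n: False}
  {n: False, x: False}
  {n: True, x: True}


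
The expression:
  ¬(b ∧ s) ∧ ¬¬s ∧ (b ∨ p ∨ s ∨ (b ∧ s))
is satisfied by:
  {s: True, b: False}


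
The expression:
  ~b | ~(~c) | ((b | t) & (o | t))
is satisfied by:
  {t: True, c: True, o: True, b: False}
  {t: True, c: True, o: False, b: False}
  {t: True, o: True, c: False, b: False}
  {t: True, o: False, c: False, b: False}
  {c: True, o: True, t: False, b: False}
  {c: True, o: False, t: False, b: False}
  {o: True, t: False, c: False, b: False}
  {o: False, t: False, c: False, b: False}
  {b: True, t: True, c: True, o: True}
  {b: True, t: True, c: True, o: False}
  {b: True, t: True, o: True, c: False}
  {b: True, t: True, o: False, c: False}
  {b: True, c: True, o: True, t: False}
  {b: True, c: True, o: False, t: False}
  {b: True, o: True, c: False, t: False}


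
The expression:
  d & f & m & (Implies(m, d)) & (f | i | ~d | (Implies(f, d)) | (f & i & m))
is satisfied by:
  {m: True, d: True, f: True}


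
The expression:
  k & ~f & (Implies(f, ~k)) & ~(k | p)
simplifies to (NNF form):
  False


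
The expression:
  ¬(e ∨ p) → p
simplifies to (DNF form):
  e ∨ p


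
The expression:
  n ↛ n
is never true.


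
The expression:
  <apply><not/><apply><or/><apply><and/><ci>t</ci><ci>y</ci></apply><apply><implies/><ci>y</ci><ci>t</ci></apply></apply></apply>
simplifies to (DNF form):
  <apply><and/><ci>y</ci><apply><not/><ci>t</ci></apply></apply>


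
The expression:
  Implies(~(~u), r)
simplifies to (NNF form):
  r | ~u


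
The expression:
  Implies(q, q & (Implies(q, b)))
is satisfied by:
  {b: True, q: False}
  {q: False, b: False}
  {q: True, b: True}


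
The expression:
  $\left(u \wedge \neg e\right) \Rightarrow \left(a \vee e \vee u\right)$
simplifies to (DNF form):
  $\text{True}$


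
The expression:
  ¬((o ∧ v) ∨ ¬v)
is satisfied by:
  {v: True, o: False}


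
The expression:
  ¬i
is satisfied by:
  {i: False}


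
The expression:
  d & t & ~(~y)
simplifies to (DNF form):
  d & t & y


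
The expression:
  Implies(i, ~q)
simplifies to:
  ~i | ~q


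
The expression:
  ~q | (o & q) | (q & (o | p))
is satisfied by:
  {o: True, p: True, q: False}
  {o: True, p: False, q: False}
  {p: True, o: False, q: False}
  {o: False, p: False, q: False}
  {o: True, q: True, p: True}
  {o: True, q: True, p: False}
  {q: True, p: True, o: False}


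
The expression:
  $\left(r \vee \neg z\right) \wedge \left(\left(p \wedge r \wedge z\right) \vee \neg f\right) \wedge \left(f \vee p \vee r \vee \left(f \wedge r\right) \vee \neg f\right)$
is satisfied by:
  {p: True, r: True, z: False, f: False}
  {p: True, z: False, r: False, f: False}
  {r: True, p: False, z: False, f: False}
  {p: False, z: False, r: False, f: False}
  {p: True, r: True, z: True, f: False}
  {r: True, z: True, p: False, f: False}
  {f: True, p: True, r: True, z: True}


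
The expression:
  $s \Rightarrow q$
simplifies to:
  $q \vee \neg s$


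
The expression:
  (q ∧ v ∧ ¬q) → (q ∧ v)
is always true.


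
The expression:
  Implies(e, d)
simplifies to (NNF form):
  d | ~e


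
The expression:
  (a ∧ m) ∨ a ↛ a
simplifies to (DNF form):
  a ∧ m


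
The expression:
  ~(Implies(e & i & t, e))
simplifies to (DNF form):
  False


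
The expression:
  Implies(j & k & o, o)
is always true.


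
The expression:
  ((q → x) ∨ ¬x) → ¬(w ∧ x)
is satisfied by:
  {w: False, x: False}
  {x: True, w: False}
  {w: True, x: False}


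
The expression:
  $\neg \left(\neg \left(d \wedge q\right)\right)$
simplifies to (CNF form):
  $d \wedge q$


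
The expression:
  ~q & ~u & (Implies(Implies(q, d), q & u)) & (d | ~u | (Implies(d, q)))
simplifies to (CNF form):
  False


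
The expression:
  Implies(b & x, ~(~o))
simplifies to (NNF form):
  o | ~b | ~x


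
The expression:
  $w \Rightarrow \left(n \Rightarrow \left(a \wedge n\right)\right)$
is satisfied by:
  {a: True, w: False, n: False}
  {w: False, n: False, a: False}
  {a: True, n: True, w: False}
  {n: True, w: False, a: False}
  {a: True, w: True, n: False}
  {w: True, a: False, n: False}
  {a: True, n: True, w: True}


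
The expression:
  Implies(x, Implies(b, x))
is always true.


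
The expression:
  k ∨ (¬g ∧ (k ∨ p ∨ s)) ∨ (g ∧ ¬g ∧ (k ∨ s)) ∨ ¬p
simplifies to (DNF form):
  k ∨ ¬g ∨ ¬p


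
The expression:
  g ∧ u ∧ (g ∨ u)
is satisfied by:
  {u: True, g: True}


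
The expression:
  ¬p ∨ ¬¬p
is always true.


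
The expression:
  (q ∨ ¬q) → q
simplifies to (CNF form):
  q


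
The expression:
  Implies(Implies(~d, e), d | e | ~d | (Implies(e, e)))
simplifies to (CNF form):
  True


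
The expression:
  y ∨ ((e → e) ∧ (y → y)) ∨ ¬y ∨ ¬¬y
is always true.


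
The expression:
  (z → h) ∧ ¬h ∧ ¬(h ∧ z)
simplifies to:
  ¬h ∧ ¬z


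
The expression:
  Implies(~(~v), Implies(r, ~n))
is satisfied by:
  {v: False, n: False, r: False}
  {r: True, v: False, n: False}
  {n: True, v: False, r: False}
  {r: True, n: True, v: False}
  {v: True, r: False, n: False}
  {r: True, v: True, n: False}
  {n: True, v: True, r: False}


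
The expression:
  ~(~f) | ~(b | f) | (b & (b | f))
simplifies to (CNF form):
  True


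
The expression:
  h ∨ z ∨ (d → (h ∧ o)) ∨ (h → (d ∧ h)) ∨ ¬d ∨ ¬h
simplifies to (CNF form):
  True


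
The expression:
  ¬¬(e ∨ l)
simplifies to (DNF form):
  e ∨ l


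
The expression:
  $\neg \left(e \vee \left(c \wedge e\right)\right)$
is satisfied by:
  {e: False}


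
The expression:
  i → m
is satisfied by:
  {m: True, i: False}
  {i: False, m: False}
  {i: True, m: True}


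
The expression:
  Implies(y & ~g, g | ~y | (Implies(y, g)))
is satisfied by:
  {g: True, y: False}
  {y: False, g: False}
  {y: True, g: True}


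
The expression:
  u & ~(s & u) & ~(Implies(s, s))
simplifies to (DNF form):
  False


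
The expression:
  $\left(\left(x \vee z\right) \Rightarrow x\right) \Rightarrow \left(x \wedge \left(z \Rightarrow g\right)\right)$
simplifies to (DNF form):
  $\left(g \wedge z\right) \vee \left(x \wedge \neg z\right) \vee \left(z \wedge \neg x\right)$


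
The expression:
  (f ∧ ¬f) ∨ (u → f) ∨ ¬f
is always true.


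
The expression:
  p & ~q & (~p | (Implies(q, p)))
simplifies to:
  p & ~q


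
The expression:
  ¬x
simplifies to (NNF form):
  ¬x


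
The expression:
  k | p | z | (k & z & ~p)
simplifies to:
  k | p | z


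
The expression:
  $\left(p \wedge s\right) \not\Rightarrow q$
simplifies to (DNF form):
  $p \wedge s \wedge \neg q$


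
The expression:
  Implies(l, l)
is always true.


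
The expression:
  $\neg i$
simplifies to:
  $\neg i$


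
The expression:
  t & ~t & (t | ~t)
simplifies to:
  False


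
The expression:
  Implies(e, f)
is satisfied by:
  {f: True, e: False}
  {e: False, f: False}
  {e: True, f: True}


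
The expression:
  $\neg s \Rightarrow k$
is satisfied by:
  {k: True, s: True}
  {k: True, s: False}
  {s: True, k: False}


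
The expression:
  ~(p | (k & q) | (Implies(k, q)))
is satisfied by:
  {k: True, q: False, p: False}


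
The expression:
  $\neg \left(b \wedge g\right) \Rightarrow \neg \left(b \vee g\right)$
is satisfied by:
  {b: False, g: False}
  {g: True, b: True}


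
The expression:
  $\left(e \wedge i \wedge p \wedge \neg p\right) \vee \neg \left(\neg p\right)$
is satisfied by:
  {p: True}


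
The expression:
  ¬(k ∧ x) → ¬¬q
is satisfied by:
  {q: True, k: True, x: True}
  {q: True, k: True, x: False}
  {q: True, x: True, k: False}
  {q: True, x: False, k: False}
  {k: True, x: True, q: False}


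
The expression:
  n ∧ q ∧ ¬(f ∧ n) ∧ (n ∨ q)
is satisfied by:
  {q: True, n: True, f: False}


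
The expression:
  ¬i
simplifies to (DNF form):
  ¬i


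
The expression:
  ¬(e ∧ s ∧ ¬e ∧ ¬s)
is always true.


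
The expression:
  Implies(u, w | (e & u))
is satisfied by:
  {e: True, w: True, u: False}
  {e: True, u: False, w: False}
  {w: True, u: False, e: False}
  {w: False, u: False, e: False}
  {e: True, w: True, u: True}
  {e: True, u: True, w: False}
  {w: True, u: True, e: False}


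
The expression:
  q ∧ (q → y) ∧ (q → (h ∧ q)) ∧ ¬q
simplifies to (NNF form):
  False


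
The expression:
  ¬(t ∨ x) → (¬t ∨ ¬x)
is always true.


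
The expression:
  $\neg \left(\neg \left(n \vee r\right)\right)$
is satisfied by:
  {r: True, n: True}
  {r: True, n: False}
  {n: True, r: False}


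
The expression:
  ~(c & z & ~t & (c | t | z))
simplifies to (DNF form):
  t | ~c | ~z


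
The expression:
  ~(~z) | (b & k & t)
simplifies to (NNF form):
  z | (b & k & t)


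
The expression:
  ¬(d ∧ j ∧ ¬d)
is always true.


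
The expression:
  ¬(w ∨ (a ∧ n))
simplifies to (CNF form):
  ¬w ∧ (¬a ∨ ¬n)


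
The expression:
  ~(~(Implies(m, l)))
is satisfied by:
  {l: True, m: False}
  {m: False, l: False}
  {m: True, l: True}


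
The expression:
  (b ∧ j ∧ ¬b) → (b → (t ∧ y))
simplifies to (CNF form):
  True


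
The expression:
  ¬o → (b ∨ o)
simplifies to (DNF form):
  b ∨ o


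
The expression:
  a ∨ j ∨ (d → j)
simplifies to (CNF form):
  a ∨ j ∨ ¬d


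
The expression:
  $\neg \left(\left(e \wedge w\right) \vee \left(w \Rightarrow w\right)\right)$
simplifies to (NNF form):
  $\text{False}$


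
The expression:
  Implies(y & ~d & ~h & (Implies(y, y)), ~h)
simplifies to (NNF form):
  True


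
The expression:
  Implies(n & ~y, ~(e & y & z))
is always true.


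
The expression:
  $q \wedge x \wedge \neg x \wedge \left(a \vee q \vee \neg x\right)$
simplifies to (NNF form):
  $\text{False}$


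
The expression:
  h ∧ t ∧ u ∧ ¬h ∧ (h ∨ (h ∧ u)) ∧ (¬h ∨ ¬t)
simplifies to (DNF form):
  False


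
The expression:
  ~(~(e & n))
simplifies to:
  e & n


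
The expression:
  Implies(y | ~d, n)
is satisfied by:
  {n: True, d: True, y: False}
  {n: True, y: False, d: False}
  {n: True, d: True, y: True}
  {n: True, y: True, d: False}
  {d: True, y: False, n: False}


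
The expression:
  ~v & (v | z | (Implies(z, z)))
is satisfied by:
  {v: False}


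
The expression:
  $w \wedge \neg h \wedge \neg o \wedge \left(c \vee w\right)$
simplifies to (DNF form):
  $w \wedge \neg h \wedge \neg o$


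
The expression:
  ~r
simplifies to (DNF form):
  ~r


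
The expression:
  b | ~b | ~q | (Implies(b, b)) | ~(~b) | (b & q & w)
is always true.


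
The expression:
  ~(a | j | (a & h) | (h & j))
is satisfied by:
  {j: False, a: False}


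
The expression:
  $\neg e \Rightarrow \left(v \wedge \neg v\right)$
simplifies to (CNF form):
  $e$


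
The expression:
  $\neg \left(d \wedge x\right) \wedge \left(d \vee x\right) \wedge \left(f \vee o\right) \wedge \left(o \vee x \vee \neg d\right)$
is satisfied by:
  {o: True, f: True, x: True, d: False}
  {o: True, x: True, d: False, f: False}
  {o: True, f: True, d: True, x: False}
  {o: True, d: True, x: False, f: False}
  {f: True, x: True, d: False, o: False}


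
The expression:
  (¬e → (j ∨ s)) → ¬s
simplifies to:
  ¬s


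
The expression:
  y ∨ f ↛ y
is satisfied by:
  {y: True, f: True}
  {y: True, f: False}
  {f: True, y: False}


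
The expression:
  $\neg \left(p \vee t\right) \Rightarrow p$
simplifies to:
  $p \vee t$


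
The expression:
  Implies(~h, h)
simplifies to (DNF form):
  h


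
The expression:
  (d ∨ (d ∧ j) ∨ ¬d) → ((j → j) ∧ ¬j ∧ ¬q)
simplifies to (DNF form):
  ¬j ∧ ¬q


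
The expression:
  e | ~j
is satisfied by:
  {e: True, j: False}
  {j: False, e: False}
  {j: True, e: True}


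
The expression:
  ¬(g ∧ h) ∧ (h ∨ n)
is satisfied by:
  {n: True, h: False, g: False}
  {n: True, g: True, h: False}
  {n: True, h: True, g: False}
  {h: True, g: False, n: False}


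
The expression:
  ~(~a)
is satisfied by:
  {a: True}


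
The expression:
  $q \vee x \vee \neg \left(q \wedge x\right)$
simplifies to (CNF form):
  $\text{True}$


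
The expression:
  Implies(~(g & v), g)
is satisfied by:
  {g: True}


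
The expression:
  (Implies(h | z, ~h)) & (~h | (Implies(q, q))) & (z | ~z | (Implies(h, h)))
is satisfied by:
  {h: False}


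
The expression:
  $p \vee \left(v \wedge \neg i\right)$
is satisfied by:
  {p: True, v: True, i: False}
  {p: True, v: False, i: False}
  {i: True, p: True, v: True}
  {i: True, p: True, v: False}
  {v: True, i: False, p: False}


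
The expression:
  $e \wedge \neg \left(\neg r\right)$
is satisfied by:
  {r: True, e: True}


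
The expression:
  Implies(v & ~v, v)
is always true.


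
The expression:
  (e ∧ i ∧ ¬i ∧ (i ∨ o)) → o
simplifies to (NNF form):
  True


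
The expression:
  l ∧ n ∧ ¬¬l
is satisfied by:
  {n: True, l: True}


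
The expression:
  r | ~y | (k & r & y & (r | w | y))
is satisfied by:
  {r: True, y: False}
  {y: False, r: False}
  {y: True, r: True}


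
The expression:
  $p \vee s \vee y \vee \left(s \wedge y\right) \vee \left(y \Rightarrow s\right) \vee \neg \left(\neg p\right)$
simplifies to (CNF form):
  $\text{True}$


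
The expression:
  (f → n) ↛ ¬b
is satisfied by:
  {n: True, b: True, f: False}
  {b: True, f: False, n: False}
  {f: True, n: True, b: True}


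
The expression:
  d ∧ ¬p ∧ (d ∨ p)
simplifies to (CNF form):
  d ∧ ¬p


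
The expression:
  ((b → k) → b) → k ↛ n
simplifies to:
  (k ∧ ¬n) ∨ ¬b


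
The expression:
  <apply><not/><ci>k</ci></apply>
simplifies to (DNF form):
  <apply><not/><ci>k</ci></apply>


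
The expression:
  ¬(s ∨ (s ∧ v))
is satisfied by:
  {s: False}


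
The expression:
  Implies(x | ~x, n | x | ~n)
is always true.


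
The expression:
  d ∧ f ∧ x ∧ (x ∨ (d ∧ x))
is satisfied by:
  {f: True, d: True, x: True}


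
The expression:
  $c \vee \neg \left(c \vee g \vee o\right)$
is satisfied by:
  {c: True, g: False, o: False}
  {c: True, o: True, g: False}
  {c: True, g: True, o: False}
  {c: True, o: True, g: True}
  {o: False, g: False, c: False}


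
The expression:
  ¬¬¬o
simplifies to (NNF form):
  ¬o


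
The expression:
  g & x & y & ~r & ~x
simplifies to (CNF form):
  False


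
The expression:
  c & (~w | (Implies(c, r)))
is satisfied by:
  {c: True, r: True, w: False}
  {c: True, w: False, r: False}
  {c: True, r: True, w: True}


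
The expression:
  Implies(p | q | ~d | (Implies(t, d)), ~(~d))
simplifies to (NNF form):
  d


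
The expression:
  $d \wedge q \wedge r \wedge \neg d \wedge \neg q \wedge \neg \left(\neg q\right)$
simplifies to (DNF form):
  $\text{False}$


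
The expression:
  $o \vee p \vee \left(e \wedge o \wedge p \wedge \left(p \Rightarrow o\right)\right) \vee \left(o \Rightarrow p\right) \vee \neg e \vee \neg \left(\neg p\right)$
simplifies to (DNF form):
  $\text{True}$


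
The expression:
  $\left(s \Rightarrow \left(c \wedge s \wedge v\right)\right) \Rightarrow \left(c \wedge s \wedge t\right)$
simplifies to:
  $s \wedge \left(t \vee \neg c \vee \neg v\right)$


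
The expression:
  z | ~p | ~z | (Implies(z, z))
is always true.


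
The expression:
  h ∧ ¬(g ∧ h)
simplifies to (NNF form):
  h ∧ ¬g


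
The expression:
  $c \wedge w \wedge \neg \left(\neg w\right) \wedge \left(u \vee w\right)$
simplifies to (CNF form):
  $c \wedge w$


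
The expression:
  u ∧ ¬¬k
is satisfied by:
  {u: True, k: True}


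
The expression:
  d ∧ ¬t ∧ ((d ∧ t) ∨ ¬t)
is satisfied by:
  {d: True, t: False}


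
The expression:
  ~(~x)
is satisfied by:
  {x: True}


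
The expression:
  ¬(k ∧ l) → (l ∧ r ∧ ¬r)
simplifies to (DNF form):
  k ∧ l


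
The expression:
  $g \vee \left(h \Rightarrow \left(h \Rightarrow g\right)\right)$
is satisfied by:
  {g: True, h: False}
  {h: False, g: False}
  {h: True, g: True}


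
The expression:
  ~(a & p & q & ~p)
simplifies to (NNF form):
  True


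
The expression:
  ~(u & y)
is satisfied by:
  {u: False, y: False}
  {y: True, u: False}
  {u: True, y: False}


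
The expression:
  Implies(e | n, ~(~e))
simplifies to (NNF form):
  e | ~n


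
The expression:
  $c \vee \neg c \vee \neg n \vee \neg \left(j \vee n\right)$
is always true.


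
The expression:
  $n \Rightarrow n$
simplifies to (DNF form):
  $\text{True}$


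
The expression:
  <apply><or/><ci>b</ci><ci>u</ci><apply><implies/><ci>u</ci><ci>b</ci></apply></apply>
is always true.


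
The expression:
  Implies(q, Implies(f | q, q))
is always true.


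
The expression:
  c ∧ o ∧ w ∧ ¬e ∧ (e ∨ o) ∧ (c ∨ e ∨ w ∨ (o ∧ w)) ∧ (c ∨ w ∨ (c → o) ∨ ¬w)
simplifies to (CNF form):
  c ∧ o ∧ w ∧ ¬e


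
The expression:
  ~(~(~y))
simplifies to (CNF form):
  ~y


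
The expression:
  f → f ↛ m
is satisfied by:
  {m: False, f: False}
  {f: True, m: False}
  {m: True, f: False}


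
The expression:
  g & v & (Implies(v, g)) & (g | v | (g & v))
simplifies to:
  g & v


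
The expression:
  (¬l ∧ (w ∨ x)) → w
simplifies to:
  l ∨ w ∨ ¬x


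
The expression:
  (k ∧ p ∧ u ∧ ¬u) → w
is always true.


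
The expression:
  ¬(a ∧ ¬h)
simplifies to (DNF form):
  h ∨ ¬a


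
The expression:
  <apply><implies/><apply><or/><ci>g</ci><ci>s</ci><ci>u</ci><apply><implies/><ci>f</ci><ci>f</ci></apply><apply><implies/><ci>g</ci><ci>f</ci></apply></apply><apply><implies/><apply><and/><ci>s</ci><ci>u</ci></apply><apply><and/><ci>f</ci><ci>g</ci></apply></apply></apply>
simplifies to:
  <apply><or/><apply><not/><ci>s</ci></apply><apply><not/><ci>u</ci></apply><apply><and/><ci>f</ci><ci>g</ci></apply></apply>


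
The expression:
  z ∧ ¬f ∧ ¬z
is never true.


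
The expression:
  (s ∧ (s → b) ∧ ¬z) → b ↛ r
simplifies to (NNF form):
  z ∨ ¬b ∨ ¬r ∨ ¬s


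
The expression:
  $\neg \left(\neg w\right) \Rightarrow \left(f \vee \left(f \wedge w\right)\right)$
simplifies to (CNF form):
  $f \vee \neg w$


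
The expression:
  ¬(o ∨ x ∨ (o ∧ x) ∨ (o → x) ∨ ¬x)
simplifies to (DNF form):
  False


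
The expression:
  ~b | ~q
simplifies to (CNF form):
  ~b | ~q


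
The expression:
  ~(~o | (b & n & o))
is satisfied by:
  {o: True, n: False, b: False}
  {o: True, b: True, n: False}
  {o: True, n: True, b: False}


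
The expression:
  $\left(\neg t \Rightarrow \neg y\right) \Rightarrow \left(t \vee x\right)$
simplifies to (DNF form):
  $t \vee x \vee y$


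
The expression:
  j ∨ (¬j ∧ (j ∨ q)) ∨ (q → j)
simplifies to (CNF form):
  True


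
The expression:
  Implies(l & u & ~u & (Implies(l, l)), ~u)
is always true.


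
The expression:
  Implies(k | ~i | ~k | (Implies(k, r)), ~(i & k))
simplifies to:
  ~i | ~k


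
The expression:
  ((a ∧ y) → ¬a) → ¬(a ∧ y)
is always true.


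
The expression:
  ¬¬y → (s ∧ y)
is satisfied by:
  {s: True, y: False}
  {y: False, s: False}
  {y: True, s: True}


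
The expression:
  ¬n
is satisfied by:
  {n: False}


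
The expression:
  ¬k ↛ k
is always true.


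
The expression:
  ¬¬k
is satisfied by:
  {k: True}


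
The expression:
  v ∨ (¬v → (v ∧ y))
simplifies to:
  v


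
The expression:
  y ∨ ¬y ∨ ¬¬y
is always true.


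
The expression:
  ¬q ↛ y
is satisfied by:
  {y: True, q: False}
  {q: False, y: False}
  {q: True, y: True}


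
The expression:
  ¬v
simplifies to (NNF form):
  ¬v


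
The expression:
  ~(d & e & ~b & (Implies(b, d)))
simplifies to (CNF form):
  b | ~d | ~e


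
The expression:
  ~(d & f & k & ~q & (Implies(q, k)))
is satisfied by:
  {q: True, k: False, d: False, f: False}
  {f: False, k: False, q: False, d: False}
  {f: True, q: True, k: False, d: False}
  {f: True, k: False, q: False, d: False}
  {d: True, q: True, f: False, k: False}
  {d: True, f: False, k: False, q: False}
  {d: True, f: True, q: True, k: False}
  {d: True, f: True, k: False, q: False}
  {q: True, k: True, d: False, f: False}
  {k: True, d: False, q: False, f: False}
  {f: True, k: True, q: True, d: False}
  {f: True, k: True, d: False, q: False}
  {q: True, k: True, d: True, f: False}
  {k: True, d: True, f: False, q: False}
  {f: True, k: True, d: True, q: True}


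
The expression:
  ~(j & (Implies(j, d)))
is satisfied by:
  {d: False, j: False}
  {j: True, d: False}
  {d: True, j: False}


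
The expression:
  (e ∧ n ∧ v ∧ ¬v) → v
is always true.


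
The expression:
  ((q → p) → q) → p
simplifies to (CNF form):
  p ∨ ¬q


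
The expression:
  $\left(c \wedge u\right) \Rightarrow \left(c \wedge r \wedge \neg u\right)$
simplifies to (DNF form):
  $\neg c \vee \neg u$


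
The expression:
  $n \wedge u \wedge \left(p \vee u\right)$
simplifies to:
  $n \wedge u$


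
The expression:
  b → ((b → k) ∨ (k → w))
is always true.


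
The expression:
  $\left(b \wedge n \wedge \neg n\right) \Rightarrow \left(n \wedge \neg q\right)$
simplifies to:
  $\text{True}$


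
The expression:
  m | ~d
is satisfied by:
  {m: True, d: False}
  {d: False, m: False}
  {d: True, m: True}


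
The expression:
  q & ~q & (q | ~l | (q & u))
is never true.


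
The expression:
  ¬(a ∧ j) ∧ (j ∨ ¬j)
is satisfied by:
  {a: False, j: False}
  {j: True, a: False}
  {a: True, j: False}


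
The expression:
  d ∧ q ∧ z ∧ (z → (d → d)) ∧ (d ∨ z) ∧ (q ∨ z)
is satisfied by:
  {z: True, d: True, q: True}


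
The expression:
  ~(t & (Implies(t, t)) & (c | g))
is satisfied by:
  {c: False, t: False, g: False}
  {g: True, c: False, t: False}
  {c: True, g: False, t: False}
  {g: True, c: True, t: False}
  {t: True, g: False, c: False}


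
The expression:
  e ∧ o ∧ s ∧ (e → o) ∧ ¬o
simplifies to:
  False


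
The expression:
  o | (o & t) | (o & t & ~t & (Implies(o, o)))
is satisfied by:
  {o: True}


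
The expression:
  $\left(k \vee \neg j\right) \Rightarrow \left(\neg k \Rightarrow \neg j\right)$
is always true.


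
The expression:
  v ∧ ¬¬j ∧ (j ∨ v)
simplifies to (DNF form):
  j ∧ v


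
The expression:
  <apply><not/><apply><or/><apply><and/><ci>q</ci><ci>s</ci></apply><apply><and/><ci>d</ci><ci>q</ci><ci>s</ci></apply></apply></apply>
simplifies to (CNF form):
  <apply><or/><apply><not/><ci>q</ci></apply><apply><not/><ci>s</ci></apply></apply>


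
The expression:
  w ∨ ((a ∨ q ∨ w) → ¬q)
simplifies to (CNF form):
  w ∨ ¬q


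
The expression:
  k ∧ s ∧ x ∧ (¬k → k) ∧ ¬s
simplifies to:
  False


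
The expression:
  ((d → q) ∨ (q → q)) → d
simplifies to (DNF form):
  d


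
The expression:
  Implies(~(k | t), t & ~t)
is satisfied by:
  {k: True, t: True}
  {k: True, t: False}
  {t: True, k: False}


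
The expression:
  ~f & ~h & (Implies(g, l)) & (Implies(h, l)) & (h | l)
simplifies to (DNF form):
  l & ~f & ~h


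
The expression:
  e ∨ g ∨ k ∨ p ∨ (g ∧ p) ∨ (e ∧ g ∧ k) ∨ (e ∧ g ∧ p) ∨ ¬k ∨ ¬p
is always true.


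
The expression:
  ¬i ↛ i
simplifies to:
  True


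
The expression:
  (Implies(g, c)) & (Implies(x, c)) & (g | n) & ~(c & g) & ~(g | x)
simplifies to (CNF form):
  n & ~g & ~x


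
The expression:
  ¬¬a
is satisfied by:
  {a: True}


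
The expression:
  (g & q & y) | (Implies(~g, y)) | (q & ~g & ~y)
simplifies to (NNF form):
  g | q | y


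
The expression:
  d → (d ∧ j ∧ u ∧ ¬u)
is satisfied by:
  {d: False}


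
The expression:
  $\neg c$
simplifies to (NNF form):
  $\neg c$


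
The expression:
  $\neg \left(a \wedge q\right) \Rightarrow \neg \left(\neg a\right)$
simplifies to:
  $a$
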